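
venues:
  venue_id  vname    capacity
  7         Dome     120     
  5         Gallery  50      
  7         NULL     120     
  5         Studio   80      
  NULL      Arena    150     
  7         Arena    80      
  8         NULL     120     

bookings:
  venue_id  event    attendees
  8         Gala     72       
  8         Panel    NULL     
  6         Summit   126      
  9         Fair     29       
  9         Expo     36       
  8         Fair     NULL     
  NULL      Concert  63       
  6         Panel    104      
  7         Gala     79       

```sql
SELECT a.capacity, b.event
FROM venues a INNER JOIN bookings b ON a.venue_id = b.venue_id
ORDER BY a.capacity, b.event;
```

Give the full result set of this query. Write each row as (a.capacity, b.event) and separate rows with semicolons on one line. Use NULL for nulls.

INNER JOIN keeps only pairs where the ON condition holds.
Matching on a.venue_id = b.venue_id. A NULL in a compared column never satisfies the condition.
Matched pairs: 6.

(80, Gala); (120, Fair); (120, Gala); (120, Gala); (120, Gala); (120, Panel)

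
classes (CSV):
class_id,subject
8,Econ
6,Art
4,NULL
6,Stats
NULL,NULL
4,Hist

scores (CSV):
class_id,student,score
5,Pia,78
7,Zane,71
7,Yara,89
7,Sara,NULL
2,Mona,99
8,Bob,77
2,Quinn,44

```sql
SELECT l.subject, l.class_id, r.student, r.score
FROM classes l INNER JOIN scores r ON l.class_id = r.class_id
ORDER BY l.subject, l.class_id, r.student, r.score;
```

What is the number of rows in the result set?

1

INNER JOIN keeps only pairs where the ON condition holds.
Matching on l.class_id = r.class_id. A NULL in a compared column never satisfies the condition.
Matched pairs: 1.
Total: 1 rows.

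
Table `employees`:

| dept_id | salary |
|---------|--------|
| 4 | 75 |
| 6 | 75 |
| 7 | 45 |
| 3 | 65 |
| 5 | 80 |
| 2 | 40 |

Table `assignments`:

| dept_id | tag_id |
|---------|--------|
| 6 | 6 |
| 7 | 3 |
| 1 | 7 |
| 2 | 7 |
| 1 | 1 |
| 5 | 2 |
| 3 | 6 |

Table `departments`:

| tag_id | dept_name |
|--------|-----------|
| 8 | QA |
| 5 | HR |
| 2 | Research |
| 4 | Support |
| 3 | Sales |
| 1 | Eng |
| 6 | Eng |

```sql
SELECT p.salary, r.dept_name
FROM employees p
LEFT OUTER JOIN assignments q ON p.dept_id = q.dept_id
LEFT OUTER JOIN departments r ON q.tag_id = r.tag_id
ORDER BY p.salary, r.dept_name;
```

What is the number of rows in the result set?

Evaluate left to right. First `employees p LEFT JOIN assignments q` on dept_id: 6 row(s).
Then LEFT JOIN `departments r` on tag_id: each of those 6 rows is kept; rows whose q.tag_id has no match in r get NULL for r's columns.
Result: 6 row(s).

6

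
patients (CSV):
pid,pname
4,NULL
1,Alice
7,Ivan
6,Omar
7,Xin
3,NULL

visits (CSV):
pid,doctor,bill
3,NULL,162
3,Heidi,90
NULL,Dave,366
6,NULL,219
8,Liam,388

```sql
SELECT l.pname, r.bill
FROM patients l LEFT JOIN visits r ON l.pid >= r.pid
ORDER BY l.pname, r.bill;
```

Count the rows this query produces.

LEFT JOIN keeps every row from `patients`; unmatched rows get NULL for `visits`'s columns.
Matching on l.pid >= r.pid. A NULL in a compared column never satisfies the condition.
- pid=4: 2 matching r row(s), so 2 row(s) emitted.
- pid=1: no r row matches, row kept with r columns NULL.
- pid=7: 3 matching r row(s), so 3 row(s) emitted.
- pid=6: 3 matching r row(s), so 3 row(s) emitted.
- pid=7: 3 matching r row(s), so 3 row(s) emitted.
- pid=3: 2 matching r row(s), so 2 row(s) emitted.
Total: 13 matched + 1 padded = 14 rows.

14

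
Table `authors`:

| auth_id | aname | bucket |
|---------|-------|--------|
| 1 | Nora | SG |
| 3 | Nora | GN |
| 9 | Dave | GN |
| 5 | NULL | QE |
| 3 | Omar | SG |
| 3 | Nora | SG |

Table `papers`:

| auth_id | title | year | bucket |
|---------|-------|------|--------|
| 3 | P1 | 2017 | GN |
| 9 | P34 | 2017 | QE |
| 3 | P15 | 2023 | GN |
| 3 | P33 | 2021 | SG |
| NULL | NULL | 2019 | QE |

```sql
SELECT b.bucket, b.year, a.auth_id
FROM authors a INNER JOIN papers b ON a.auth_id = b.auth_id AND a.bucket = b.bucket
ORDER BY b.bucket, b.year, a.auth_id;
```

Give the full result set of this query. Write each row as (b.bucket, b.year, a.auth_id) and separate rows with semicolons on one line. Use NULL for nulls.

(GN, 2017, 3); (GN, 2023, 3); (SG, 2021, 3); (SG, 2021, 3)

INNER JOIN keeps only pairs where the ON condition holds.
Matching on a.auth_id = b.auth_id AND a.bucket = b.bucket. A NULL in a compared column never satisfies the condition.
- a[0] auth_id=1, bucket=SG → no match; dropped.
- a[1] auth_id=3, bucket=GN → 2 match(es) in b → 2 row(s).
- a[2] auth_id=9, bucket=GN → no match; dropped.
- a[3] auth_id=5, bucket=QE → no match; dropped.
- a[4] auth_id=3, bucket=SG → 1 match(es) in b → 1 row(s).
- a[5] auth_id=3, bucket=SG → 1 match(es) in b → 1 row(s).
After projecting and ordering:
b.bucket | b.year | a.auth_id
GN | 2017 | 3
GN | 2023 | 3
SG | 2021 | 3
SG | 2021 | 3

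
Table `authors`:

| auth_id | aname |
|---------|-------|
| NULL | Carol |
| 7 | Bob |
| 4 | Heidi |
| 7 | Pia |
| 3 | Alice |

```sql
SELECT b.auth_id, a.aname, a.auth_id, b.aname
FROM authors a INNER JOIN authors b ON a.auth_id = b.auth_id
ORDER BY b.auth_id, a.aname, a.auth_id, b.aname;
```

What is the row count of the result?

6

INNER JOIN keeps only pairs where the ON condition holds.
Matching on a.auth_id = b.auth_id. A NULL in a compared column never satisfies the condition.
- auth_id=NULL: no matching b row, dropped.
- auth_id=7: 2 matching b row(s), so 2 row(s) emitted.
- auth_id=4: 1 matching b row(s), so 1 row(s) emitted.
- auth_id=7: 2 matching b row(s), so 2 row(s) emitted.
- auth_id=3: 1 matching b row(s), so 1 row(s) emitted.
Total: 6 rows.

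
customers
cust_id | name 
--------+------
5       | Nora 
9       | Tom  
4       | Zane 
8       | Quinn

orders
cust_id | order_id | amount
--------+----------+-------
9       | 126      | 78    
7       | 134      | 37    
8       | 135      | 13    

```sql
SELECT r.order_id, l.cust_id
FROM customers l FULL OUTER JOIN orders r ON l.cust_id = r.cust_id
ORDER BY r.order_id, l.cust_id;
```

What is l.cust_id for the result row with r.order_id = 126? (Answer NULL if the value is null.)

9

FULL OUTER JOIN keeps every row from both sides; unmatched rows get NULL for the other side's columns.
Matching on l.cust_id = r.cust_id.
Matched pairs: 2; unmatched l rows kept: 2; unmatched r rows kept: 1.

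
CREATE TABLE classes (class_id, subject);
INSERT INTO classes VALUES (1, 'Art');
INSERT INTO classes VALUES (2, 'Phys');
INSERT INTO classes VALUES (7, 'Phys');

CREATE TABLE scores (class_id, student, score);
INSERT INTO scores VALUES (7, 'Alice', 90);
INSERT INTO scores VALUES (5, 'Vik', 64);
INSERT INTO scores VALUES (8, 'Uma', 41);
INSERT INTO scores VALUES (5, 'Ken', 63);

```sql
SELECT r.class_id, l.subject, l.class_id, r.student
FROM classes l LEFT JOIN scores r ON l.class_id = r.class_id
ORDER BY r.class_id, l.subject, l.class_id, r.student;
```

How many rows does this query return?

3

LEFT JOIN keeps every row from `classes`; unmatched rows get NULL for `scores`'s columns.
Matching on l.class_id = r.class_id.
Matched pairs: 1; unmatched l rows kept: 2.
Total: 1 matched + 2 padded = 3 rows.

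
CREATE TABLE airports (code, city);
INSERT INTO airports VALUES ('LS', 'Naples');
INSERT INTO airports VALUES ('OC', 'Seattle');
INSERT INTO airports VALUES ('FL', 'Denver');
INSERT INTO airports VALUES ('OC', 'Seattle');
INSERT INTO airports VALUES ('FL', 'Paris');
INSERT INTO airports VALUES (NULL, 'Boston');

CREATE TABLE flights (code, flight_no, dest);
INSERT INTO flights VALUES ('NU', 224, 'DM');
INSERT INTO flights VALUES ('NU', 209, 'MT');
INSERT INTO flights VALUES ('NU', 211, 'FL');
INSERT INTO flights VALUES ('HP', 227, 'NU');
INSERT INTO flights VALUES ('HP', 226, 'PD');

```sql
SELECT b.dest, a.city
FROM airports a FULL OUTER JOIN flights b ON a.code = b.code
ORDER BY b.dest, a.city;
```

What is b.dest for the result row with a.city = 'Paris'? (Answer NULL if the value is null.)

NULL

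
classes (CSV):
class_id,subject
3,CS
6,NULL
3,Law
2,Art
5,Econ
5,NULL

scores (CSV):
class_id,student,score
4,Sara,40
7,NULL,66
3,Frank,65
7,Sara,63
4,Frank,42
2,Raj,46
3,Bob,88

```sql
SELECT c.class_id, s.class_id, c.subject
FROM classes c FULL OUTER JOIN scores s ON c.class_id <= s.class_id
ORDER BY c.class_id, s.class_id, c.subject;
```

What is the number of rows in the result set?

25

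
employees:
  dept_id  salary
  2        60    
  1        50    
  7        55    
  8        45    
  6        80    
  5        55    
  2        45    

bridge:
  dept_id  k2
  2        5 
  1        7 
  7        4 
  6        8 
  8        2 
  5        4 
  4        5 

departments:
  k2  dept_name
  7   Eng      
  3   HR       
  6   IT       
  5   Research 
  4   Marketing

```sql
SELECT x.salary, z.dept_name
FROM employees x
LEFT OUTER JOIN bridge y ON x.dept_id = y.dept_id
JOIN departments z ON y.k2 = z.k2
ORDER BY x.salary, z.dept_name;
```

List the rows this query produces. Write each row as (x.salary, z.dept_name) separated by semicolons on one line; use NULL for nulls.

(45, Research); (50, Eng); (55, Marketing); (55, Marketing); (60, Research)

Step 1 — x LEFT JOIN y on dept_id → 7 row(s).
Then INNER JOIN `departments z` on k2: keep only rows whose y.k2 appears in z.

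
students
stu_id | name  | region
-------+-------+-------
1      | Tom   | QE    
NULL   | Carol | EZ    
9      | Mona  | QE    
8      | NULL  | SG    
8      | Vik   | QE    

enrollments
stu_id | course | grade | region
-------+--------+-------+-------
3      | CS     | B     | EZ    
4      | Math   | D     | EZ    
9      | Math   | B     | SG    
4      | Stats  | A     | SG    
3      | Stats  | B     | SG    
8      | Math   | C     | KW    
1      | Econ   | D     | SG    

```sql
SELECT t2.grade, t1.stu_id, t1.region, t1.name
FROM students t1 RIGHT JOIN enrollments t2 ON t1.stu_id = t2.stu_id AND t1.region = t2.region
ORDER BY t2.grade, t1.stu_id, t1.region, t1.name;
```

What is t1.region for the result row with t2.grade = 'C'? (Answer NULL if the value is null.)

RIGHT JOIN keeps every row from `enrollments`; unmatched rows get NULL for `students`'s columns.
Matching on t1.stu_id = t2.stu_id AND t1.region = t2.region. A NULL in a compared column never satisfies the condition.
- stu_id=1, region=QE: no matching t2 row.
- stu_id=NULL, region=EZ: no matching t2 row.
- stu_id=9, region=QE: no matching t2 row.
- stu_id=8, region=SG: no matching t2 row.
- stu_id=8, region=QE: no matching t2 row.
- 7 t2 row(s) had no t1 match → kept, t1 columns NULL.

NULL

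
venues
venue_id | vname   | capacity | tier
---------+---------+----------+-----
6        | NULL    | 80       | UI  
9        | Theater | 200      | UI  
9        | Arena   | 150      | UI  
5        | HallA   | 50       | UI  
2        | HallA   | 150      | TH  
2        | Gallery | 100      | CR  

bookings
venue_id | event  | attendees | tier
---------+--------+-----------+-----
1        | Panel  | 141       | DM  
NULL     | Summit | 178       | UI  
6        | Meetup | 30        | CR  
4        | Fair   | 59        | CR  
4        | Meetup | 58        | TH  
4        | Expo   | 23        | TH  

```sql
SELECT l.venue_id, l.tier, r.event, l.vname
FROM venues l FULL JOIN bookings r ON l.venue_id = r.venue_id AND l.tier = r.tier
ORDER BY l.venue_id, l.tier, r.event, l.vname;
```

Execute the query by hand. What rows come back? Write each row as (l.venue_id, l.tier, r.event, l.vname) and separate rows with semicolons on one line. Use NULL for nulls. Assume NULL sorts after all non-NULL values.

FULL OUTER JOIN keeps every row from both sides; unmatched rows get NULL for the other side's columns.
Matching on l.venue_id = r.venue_id AND l.tier = r.tier. A NULL in a compared column never satisfies the condition.
Matched pairs: 0; unmatched l rows kept: 6; unmatched r rows kept: 6.

(2, CR, NULL, Gallery); (2, TH, NULL, HallA); (5, UI, NULL, HallA); (6, UI, NULL, NULL); (9, UI, NULL, Arena); (9, UI, NULL, Theater); (NULL, NULL, Expo, NULL); (NULL, NULL, Fair, NULL); (NULL, NULL, Meetup, NULL); (NULL, NULL, Meetup, NULL); (NULL, NULL, Panel, NULL); (NULL, NULL, Summit, NULL)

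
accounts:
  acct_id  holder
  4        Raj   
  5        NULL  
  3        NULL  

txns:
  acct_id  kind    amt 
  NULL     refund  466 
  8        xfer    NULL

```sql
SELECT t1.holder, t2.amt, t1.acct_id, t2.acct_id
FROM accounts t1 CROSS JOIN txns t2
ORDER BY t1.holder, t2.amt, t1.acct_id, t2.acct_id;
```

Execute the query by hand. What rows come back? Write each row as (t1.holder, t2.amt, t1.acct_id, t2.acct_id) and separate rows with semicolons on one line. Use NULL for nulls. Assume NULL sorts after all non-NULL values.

(Raj, 466, 4, NULL); (Raj, NULL, 4, 8); (NULL, 466, 3, NULL); (NULL, 466, 5, NULL); (NULL, NULL, 3, 8); (NULL, NULL, 5, 8)

CROSS JOIN pairs every row of `accounts` with every row of `txns`: 3 × 2 = 6 rows.
After projecting and ordering:
t1.holder | t2.amt | t1.acct_id | t2.acct_id
Raj | 466 | 4 | NULL
Raj | NULL | 4 | 8
NULL | 466 | 3 | NULL
NULL | 466 | 5 | NULL
NULL | NULL | 3 | 8
NULL | NULL | 5 | 8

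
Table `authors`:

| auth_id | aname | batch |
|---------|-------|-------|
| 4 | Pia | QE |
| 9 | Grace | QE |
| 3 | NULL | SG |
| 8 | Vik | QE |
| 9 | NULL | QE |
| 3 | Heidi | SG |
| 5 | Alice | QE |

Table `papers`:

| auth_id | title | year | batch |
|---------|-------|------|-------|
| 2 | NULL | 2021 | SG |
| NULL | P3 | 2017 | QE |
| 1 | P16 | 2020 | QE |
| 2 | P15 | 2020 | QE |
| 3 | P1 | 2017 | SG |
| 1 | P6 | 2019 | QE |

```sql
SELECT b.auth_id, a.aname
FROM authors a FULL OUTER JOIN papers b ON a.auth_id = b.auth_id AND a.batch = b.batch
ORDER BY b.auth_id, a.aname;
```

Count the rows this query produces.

12

FULL OUTER JOIN keeps every row from both sides; unmatched rows get NULL for the other side's columns.
Matching on a.auth_id = b.auth_id AND a.batch = b.batch. A NULL in a compared column never satisfies the condition.
- a row (auth_id=4, batch=QE): no match → kept, b columns NULL.
- a row (auth_id=9, batch=QE): no match → kept, b columns NULL.
- a row (auth_id=3, batch=SG): matches 1 b row(s) → 1 output row(s).
- a row (auth_id=8, batch=QE): no match → kept, b columns NULL.
- a row (auth_id=9, batch=QE): no match → kept, b columns NULL.
- a row (auth_id=3, batch=SG): matches 1 b row(s) → 1 output row(s).
- a row (auth_id=5, batch=QE): no match → kept, b columns NULL.
- 5 b row(s) had no a match → kept, a columns NULL.
Total: 2 matched + 10 padded = 12 rows.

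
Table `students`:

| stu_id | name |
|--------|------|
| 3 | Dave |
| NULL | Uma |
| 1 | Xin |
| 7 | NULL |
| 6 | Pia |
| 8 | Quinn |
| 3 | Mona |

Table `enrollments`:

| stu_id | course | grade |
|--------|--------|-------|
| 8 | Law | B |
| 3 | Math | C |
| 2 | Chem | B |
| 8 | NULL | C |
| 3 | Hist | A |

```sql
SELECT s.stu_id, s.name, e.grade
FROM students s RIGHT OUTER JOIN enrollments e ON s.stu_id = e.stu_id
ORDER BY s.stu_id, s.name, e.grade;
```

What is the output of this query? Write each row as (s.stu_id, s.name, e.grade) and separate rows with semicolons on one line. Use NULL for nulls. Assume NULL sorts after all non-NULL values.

(3, Dave, A); (3, Dave, C); (3, Mona, A); (3, Mona, C); (8, Quinn, B); (8, Quinn, C); (NULL, NULL, B)

RIGHT JOIN keeps every row from `enrollments`; unmatched rows get NULL for `students`'s columns.
Matching on s.stu_id = e.stu_id. A NULL in a compared column never satisfies the condition.
Matched pairs: 6; unmatched e rows kept: 1.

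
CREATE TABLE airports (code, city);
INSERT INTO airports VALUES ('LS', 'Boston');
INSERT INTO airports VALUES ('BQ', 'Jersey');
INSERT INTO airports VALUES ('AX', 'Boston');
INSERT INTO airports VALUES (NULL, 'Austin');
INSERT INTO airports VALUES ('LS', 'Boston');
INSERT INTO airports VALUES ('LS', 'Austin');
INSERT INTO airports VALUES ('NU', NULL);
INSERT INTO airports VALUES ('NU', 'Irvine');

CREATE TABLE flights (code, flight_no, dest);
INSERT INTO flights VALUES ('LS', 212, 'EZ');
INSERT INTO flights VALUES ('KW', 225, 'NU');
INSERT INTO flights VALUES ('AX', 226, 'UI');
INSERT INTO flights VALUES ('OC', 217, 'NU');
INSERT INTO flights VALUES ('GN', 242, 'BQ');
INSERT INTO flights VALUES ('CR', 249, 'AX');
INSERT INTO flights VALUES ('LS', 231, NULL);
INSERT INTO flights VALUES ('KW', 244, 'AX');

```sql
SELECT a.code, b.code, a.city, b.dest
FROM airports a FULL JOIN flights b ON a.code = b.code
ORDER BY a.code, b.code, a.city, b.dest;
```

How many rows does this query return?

16

FULL OUTER JOIN keeps every row from both sides; unmatched rows get NULL for the other side's columns.
Matching on a.code = b.code. A NULL in a compared column never satisfies the condition.
Matched pairs: 7; unmatched a rows kept: 4; unmatched b rows kept: 5.
Total: 7 matched + 9 padded = 16 rows.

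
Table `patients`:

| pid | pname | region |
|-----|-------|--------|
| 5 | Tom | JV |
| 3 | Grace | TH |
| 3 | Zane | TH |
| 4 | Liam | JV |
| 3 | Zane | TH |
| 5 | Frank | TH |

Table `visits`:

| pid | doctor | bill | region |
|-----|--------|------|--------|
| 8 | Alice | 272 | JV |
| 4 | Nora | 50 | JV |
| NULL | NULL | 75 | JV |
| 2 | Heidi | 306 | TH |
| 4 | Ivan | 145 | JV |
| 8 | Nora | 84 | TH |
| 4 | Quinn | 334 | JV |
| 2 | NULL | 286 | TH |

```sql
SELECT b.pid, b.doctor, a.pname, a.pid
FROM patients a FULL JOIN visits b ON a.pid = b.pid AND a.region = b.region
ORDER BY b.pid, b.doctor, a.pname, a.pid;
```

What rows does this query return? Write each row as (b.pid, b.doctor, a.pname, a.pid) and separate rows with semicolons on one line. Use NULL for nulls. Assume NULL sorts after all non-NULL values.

FULL OUTER JOIN keeps every row from both sides; unmatched rows get NULL for the other side's columns.
Matching on a.pid = b.pid AND a.region = b.region. A NULL in a compared column never satisfies the condition.
- a (pid=5, region=JV) has no partner → padded with NULL.
- a (pid=3, region=TH) has no partner → padded with NULL.
- a (pid=3, region=TH) has no partner → padded with NULL.
- a (pid=4, region=JV) pairs with 3 row(s) of b.
- a (pid=3, region=TH) has no partner → padded with NULL.
- a (pid=5, region=TH) has no partner → padded with NULL.
- plus 5 unmatched b row(s), each kept with NULL a columns.

(2, Heidi, NULL, NULL); (2, NULL, NULL, NULL); (4, Ivan, Liam, 4); (4, Nora, Liam, 4); (4, Quinn, Liam, 4); (8, Alice, NULL, NULL); (8, Nora, NULL, NULL); (NULL, NULL, Frank, 5); (NULL, NULL, Grace, 3); (NULL, NULL, Tom, 5); (NULL, NULL, Zane, 3); (NULL, NULL, Zane, 3); (NULL, NULL, NULL, NULL)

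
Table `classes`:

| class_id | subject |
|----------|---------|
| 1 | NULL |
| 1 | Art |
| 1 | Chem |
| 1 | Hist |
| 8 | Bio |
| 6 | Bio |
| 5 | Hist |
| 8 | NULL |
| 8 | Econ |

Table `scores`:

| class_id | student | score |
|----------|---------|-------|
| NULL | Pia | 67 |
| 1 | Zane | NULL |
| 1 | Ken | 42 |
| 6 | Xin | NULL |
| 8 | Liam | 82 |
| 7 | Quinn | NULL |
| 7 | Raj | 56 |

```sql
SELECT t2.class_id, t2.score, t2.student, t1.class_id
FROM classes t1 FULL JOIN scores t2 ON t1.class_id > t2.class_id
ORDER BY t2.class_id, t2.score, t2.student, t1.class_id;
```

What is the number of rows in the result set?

25

FULL OUTER JOIN keeps every row from both sides; unmatched rows get NULL for the other side's columns.
Matching on t1.class_id > t2.class_id. A NULL in a compared column never satisfies the condition.
- t1[0] class_id=1 → no match; kept with NULLs on the t2 side.
- t1[1] class_id=1 → no match; kept with NULLs on the t2 side.
- t1[2] class_id=1 → no match; kept with NULLs on the t2 side.
- t1[3] class_id=1 → no match; kept with NULLs on the t2 side.
- t1[4] class_id=8 → 5 match(es) in t2 → 5 row(s).
- t1[5] class_id=6 → 2 match(es) in t2 → 2 row(s).
- t1[6] class_id=5 → 2 match(es) in t2 → 2 row(s).
- t1[7] class_id=8 → 5 match(es) in t2 → 5 row(s).
- t1[8] class_id=8 → 5 match(es) in t2 → 5 row(s).
- plus 2 unmatched t2 row(s), each kept with NULL t1 columns.
Total: 19 matched + 6 padded = 25 rows.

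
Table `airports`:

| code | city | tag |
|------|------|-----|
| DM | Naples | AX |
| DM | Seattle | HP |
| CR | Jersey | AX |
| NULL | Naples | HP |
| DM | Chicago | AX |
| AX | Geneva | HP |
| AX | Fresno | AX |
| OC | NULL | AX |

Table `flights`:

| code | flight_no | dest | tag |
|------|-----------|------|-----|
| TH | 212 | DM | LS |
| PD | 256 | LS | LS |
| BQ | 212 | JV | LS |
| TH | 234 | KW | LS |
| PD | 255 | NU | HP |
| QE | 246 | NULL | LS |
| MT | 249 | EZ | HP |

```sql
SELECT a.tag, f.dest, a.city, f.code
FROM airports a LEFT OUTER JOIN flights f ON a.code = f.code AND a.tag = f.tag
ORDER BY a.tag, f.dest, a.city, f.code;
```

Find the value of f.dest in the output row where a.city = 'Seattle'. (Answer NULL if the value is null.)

NULL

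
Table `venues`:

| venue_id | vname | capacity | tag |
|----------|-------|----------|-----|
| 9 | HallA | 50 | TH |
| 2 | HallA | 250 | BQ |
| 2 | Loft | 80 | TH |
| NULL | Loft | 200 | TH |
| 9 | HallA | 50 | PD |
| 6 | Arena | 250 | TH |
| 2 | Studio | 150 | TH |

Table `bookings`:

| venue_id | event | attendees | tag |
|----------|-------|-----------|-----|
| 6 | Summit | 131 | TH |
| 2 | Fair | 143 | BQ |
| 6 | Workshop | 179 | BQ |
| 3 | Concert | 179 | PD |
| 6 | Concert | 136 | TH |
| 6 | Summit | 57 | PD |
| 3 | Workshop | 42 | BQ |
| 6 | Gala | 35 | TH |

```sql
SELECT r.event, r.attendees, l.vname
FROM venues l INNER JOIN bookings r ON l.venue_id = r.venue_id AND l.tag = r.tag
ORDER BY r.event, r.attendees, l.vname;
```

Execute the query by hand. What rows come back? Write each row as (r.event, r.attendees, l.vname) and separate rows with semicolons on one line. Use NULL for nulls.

INNER JOIN keeps only pairs where the ON condition holds.
Matching on l.venue_id = r.venue_id AND l.tag = r.tag. A NULL in a compared column never satisfies the condition.
- venue_id=9, tag=TH: no matching r row, dropped.
- venue_id=2, tag=BQ: 1 matching r row(s), so 1 row(s) emitted.
- venue_id=2, tag=TH: no matching r row, dropped.
- venue_id=NULL, tag=TH: no matching r row, dropped.
- venue_id=9, tag=PD: no matching r row, dropped.
- venue_id=6, tag=TH: 3 matching r row(s), so 3 row(s) emitted.
- venue_id=2, tag=TH: no matching r row, dropped.
After projecting and ordering:
r.event | r.attendees | l.vname
Concert | 136 | Arena
Fair | 143 | HallA
Gala | 35 | Arena
Summit | 131 | Arena

(Concert, 136, Arena); (Fair, 143, HallA); (Gala, 35, Arena); (Summit, 131, Arena)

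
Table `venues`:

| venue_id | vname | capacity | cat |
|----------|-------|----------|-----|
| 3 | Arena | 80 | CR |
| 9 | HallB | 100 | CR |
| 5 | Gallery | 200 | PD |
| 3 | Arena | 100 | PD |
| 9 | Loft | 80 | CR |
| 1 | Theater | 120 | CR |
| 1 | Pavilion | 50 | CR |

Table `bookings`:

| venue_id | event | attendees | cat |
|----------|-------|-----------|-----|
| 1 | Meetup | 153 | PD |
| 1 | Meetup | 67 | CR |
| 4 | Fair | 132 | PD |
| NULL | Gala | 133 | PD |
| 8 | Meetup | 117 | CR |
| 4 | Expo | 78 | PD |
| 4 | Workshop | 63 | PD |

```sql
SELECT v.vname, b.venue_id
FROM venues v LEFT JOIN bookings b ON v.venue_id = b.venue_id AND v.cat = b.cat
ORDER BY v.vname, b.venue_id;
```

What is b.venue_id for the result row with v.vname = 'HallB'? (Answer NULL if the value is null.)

LEFT JOIN keeps every row from `venues`; unmatched rows get NULL for `bookings`'s columns.
Matching on v.venue_id = b.venue_id AND v.cat = b.cat. A NULL in a compared column never satisfies the condition.
Matched pairs: 2; unmatched v rows kept: 5.

NULL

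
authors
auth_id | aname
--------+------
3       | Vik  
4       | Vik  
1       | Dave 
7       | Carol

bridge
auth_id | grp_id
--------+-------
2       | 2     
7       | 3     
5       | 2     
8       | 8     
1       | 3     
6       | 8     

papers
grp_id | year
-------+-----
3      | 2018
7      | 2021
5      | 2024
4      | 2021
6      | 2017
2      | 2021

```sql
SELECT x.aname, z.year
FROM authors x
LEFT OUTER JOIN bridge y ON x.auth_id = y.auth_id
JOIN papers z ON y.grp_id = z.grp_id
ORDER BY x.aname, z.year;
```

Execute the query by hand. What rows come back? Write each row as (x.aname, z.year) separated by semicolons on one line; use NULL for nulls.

(Carol, 2018); (Dave, 2018)

Evaluate left to right. First `authors x LEFT JOIN bridge y` on auth_id: 4 row(s).
Then INNER JOIN `papers z` on grp_id: keep only rows whose y.grp_id appears in z.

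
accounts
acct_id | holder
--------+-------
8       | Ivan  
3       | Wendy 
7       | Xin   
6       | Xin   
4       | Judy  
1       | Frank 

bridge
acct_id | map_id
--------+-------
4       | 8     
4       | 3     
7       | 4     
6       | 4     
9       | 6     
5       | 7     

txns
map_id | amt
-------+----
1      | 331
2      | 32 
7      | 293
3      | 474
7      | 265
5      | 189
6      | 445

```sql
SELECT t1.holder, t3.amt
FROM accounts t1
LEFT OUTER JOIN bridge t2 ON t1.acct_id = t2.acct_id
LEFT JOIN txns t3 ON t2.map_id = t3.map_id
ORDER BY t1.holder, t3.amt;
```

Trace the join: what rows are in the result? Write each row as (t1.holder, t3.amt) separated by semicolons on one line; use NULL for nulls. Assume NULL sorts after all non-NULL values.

Step 1 — t1 LEFT JOIN t2 on acct_id → 7 row(s).
Then LEFT JOIN `txns t3` on map_id: each of those 7 rows is kept; rows whose t2.map_id has no match in t3 get NULL for t3's columns.

(Frank, NULL); (Ivan, NULL); (Judy, 474); (Judy, NULL); (Wendy, NULL); (Xin, NULL); (Xin, NULL)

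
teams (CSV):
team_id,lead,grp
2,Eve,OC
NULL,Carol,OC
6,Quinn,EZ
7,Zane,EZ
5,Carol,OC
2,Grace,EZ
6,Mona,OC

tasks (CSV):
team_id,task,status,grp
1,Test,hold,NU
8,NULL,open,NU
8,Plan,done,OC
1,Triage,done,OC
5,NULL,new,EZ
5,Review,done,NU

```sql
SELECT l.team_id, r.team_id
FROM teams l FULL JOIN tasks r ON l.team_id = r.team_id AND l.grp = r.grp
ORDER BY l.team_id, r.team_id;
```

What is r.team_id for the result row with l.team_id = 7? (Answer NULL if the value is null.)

FULL OUTER JOIN keeps every row from both sides; unmatched rows get NULL for the other side's columns.
Matching on l.team_id = r.team_id AND l.grp = r.grp. A NULL in a compared column never satisfies the condition.
Matched pairs: 0; unmatched l rows kept: 7; unmatched r rows kept: 6.

NULL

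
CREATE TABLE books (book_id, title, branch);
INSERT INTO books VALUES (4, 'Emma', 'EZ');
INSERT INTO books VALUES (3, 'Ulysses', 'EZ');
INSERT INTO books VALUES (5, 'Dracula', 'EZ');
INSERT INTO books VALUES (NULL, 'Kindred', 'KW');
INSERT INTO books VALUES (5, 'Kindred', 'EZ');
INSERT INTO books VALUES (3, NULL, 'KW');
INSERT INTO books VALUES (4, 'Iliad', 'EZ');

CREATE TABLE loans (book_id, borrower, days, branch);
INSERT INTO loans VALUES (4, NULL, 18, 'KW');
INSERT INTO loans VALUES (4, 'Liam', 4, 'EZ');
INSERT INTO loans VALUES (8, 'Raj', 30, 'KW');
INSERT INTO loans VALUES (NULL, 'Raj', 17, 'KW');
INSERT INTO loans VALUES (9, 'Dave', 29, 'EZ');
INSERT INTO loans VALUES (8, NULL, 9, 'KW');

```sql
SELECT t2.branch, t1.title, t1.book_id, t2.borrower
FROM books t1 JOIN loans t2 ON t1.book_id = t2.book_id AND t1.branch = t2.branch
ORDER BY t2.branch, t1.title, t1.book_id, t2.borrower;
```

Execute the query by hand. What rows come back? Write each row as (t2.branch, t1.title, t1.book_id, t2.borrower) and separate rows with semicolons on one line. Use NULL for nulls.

(EZ, Emma, 4, Liam); (EZ, Iliad, 4, Liam)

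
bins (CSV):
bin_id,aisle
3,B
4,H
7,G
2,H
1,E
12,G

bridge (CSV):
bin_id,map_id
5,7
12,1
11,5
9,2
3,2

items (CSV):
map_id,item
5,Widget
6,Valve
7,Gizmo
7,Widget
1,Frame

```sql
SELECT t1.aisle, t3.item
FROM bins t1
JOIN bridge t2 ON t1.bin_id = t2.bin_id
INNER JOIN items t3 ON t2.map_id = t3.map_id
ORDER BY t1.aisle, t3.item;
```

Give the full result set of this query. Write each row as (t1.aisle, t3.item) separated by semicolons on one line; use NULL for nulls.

Evaluate left to right. First `bins t1 INNER JOIN bridge t2` on bin_id: 2 row(s).
Then INNER JOIN `items t3` on map_id: keep only rows whose t2.map_id appears in t3.

(G, Frame)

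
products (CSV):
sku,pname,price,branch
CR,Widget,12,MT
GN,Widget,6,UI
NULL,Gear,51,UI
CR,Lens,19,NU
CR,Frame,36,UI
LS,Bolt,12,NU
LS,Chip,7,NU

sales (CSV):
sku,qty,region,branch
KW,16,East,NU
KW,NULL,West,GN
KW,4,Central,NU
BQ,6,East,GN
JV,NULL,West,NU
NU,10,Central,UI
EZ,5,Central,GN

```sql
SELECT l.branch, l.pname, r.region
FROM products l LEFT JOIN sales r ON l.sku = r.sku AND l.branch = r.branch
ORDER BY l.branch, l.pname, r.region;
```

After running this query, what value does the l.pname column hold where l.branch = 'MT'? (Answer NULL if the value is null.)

LEFT JOIN keeps every row from `products`; unmatched rows get NULL for `sales`'s columns.
Matching on l.sku = r.sku AND l.branch = r.branch. A NULL in a compared column never satisfies the condition.
Matched pairs: 0; unmatched l rows kept: 7.

Widget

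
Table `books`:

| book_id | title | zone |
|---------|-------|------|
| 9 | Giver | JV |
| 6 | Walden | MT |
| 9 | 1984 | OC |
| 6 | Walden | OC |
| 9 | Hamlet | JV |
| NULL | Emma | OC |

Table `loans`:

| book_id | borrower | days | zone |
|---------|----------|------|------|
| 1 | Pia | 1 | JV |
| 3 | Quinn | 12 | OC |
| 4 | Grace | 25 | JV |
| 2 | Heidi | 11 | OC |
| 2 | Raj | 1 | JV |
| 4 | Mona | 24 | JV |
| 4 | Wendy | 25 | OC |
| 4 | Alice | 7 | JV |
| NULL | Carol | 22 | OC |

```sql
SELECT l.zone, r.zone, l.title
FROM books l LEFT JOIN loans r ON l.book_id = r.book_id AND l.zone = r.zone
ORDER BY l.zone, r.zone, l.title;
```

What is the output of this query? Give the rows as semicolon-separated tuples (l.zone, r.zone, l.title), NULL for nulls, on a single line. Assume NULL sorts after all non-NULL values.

(JV, NULL, Giver); (JV, NULL, Hamlet); (MT, NULL, Walden); (OC, NULL, 1984); (OC, NULL, Emma); (OC, NULL, Walden)

LEFT JOIN keeps every row from `books`; unmatched rows get NULL for `loans`'s columns.
Matching on l.book_id = r.book_id AND l.zone = r.zone. A NULL in a compared column never satisfies the condition.
Matched pairs: 0; unmatched l rows kept: 6.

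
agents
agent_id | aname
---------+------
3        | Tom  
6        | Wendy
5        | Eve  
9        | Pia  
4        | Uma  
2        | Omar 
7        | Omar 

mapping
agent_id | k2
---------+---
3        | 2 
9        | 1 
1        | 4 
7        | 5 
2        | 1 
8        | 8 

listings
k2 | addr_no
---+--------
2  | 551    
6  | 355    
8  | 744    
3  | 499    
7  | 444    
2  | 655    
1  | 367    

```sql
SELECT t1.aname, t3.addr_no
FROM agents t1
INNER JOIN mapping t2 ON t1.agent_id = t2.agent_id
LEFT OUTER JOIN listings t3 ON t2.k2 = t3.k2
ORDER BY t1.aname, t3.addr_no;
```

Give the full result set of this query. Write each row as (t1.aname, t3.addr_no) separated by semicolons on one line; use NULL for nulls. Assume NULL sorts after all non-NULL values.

Step 1 — t1 INNER JOIN t2 on agent_id → 4 row(s).
Then LEFT JOIN `listings t3` on k2: each of those 4 rows is kept; rows whose t2.k2 has no match in t3 get NULL for t3's columns.

(Omar, 367); (Omar, NULL); (Pia, 367); (Tom, 551); (Tom, 655)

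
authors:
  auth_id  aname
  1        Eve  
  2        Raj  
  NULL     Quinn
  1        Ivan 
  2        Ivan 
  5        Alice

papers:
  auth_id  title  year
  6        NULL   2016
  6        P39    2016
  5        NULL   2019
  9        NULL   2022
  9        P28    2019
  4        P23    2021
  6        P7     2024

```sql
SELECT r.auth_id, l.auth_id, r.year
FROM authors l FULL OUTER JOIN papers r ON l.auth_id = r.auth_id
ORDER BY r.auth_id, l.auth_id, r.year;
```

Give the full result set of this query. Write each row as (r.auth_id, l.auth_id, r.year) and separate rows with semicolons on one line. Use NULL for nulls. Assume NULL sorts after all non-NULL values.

FULL OUTER JOIN keeps every row from both sides; unmatched rows get NULL for the other side's columns.
Matching on l.auth_id = r.auth_id. A NULL in a compared column never satisfies the condition.
Matched pairs: 1; unmatched l rows kept: 5; unmatched r rows kept: 6.

(4, NULL, 2021); (5, 5, 2019); (6, NULL, 2016); (6, NULL, 2016); (6, NULL, 2024); (9, NULL, 2019); (9, NULL, 2022); (NULL, 1, NULL); (NULL, 1, NULL); (NULL, 2, NULL); (NULL, 2, NULL); (NULL, NULL, NULL)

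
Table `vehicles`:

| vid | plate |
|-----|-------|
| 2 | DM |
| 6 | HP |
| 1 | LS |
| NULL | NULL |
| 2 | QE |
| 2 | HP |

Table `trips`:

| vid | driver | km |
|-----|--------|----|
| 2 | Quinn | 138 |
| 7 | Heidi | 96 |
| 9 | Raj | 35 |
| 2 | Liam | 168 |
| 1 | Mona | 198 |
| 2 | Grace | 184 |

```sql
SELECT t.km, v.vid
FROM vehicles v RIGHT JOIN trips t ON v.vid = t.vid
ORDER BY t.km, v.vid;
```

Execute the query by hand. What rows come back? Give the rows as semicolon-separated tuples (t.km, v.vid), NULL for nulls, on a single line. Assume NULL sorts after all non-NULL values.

(35, NULL); (96, NULL); (138, 2); (138, 2); (138, 2); (168, 2); (168, 2); (168, 2); (184, 2); (184, 2); (184, 2); (198, 1)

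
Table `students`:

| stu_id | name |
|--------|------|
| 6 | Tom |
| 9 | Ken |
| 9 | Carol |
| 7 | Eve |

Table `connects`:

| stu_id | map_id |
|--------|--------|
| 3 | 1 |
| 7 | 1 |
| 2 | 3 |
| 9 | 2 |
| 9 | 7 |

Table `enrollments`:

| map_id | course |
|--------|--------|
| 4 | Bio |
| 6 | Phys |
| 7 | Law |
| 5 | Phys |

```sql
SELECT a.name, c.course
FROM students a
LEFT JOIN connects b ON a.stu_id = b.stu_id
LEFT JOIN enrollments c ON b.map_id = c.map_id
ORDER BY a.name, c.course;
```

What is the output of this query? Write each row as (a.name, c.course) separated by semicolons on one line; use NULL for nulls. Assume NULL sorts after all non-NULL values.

Evaluate left to right. First `students a LEFT JOIN connects b` on stu_id: 6 row(s).
Then LEFT JOIN `enrollments c` on map_id: each of those 6 rows is kept; rows whose b.map_id has no match in c get NULL for c's columns.

(Carol, Law); (Carol, NULL); (Eve, NULL); (Ken, Law); (Ken, NULL); (Tom, NULL)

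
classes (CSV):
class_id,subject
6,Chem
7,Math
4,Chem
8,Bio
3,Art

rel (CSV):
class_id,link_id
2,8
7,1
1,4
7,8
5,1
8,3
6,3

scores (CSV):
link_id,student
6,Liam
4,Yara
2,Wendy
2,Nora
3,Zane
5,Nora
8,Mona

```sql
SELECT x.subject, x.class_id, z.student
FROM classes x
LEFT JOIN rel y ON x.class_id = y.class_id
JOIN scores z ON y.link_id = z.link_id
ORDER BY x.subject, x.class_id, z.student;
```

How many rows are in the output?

3

Evaluate left to right. First `classes x LEFT JOIN rel y` on class_id: 6 row(s).
Then INNER JOIN `scores z` on link_id: keep only rows whose y.link_id appears in z.
Result: 3 row(s).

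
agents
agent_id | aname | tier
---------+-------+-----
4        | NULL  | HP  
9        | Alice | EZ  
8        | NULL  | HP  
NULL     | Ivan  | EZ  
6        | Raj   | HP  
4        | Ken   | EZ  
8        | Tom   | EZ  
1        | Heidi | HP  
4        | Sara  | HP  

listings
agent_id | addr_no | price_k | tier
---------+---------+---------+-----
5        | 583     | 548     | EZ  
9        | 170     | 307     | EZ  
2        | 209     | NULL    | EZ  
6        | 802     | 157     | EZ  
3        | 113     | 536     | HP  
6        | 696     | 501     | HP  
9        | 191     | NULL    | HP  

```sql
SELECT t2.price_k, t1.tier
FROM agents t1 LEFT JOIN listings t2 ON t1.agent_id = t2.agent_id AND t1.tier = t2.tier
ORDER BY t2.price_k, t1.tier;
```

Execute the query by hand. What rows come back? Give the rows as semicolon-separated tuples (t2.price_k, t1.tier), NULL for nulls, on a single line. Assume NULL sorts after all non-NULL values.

(307, EZ); (501, HP); (NULL, EZ); (NULL, EZ); (NULL, EZ); (NULL, HP); (NULL, HP); (NULL, HP); (NULL, HP)

LEFT JOIN keeps every row from `agents`; unmatched rows get NULL for `listings`'s columns.
Matching on t1.agent_id = t2.agent_id AND t1.tier = t2.tier. A NULL in a compared column never satisfies the condition.
- t1 (agent_id=4, tier=HP) has no partner → padded with NULL.
- t1 (agent_id=9, tier=EZ) pairs with 1 row(s) of t2.
- t1 (agent_id=8, tier=HP) has no partner → padded with NULL.
- t1 (agent_id=NULL, tier=EZ) has no partner → padded with NULL.
- t1 (agent_id=6, tier=HP) pairs with 1 row(s) of t2.
- t1 (agent_id=4, tier=EZ) has no partner → padded with NULL.
- t1 (agent_id=8, tier=EZ) has no partner → padded with NULL.
- t1 (agent_id=1, tier=HP) has no partner → padded with NULL.
- t1 (agent_id=4, tier=HP) has no partner → padded with NULL.
After projecting and ordering:
t2.price_k | t1.tier
307 | EZ
501 | HP
NULL | EZ
NULL | EZ
NULL | EZ
NULL | HP
NULL | HP
NULL | HP
NULL | HP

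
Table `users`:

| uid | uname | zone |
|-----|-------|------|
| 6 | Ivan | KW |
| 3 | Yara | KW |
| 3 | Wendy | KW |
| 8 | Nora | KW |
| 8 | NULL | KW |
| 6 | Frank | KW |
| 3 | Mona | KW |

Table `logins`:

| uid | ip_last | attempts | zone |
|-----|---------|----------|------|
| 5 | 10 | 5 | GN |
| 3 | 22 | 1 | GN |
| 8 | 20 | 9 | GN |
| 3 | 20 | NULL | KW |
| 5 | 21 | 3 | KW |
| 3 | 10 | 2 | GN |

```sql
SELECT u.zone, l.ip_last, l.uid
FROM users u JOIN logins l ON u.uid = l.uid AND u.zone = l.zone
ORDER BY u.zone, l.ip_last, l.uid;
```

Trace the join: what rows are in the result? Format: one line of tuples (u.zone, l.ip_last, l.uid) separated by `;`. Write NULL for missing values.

(KW, 20, 3); (KW, 20, 3); (KW, 20, 3)

INNER JOIN keeps only pairs where the ON condition holds.
Matching on u.uid = l.uid AND u.zone = l.zone.
- u row (uid=6, zone=KW): no match → dropped.
- u row (uid=3, zone=KW): matches 1 l row(s) → 1 output row(s).
- u row (uid=3, zone=KW): matches 1 l row(s) → 1 output row(s).
- u row (uid=8, zone=KW): no match → dropped.
- u row (uid=8, zone=KW): no match → dropped.
- u row (uid=6, zone=KW): no match → dropped.
- u row (uid=3, zone=KW): matches 1 l row(s) → 1 output row(s).
After projecting and ordering:
u.zone | l.ip_last | l.uid
KW | 20 | 3
KW | 20 | 3
KW | 20 | 3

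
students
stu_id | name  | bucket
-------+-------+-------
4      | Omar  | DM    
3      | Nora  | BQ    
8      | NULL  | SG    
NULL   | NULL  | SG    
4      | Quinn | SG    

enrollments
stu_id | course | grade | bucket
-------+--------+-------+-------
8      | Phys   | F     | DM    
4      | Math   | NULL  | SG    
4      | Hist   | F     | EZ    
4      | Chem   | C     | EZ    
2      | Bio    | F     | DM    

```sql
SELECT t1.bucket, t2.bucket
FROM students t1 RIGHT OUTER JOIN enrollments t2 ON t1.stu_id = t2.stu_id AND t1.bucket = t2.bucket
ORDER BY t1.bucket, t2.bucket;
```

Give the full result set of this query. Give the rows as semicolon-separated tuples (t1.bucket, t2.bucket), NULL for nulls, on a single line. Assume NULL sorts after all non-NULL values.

(SG, SG); (NULL, DM); (NULL, DM); (NULL, EZ); (NULL, EZ)

RIGHT JOIN keeps every row from `enrollments`; unmatched rows get NULL for `students`'s columns.
Matching on t1.stu_id = t2.stu_id AND t1.bucket = t2.bucket. A NULL in a compared column never satisfies the condition.
Matched pairs: 1; unmatched t2 rows kept: 4.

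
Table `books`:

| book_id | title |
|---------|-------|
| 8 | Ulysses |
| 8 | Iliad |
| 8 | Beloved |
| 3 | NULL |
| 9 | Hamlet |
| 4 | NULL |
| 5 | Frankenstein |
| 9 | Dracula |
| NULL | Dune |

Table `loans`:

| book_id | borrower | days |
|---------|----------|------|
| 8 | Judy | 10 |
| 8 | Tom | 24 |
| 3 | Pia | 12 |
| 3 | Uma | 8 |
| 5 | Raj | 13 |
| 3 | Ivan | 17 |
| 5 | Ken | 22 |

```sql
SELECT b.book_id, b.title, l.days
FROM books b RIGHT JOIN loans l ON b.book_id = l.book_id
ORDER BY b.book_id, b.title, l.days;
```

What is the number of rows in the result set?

RIGHT JOIN keeps every row from `loans`; unmatched rows get NULL for `books`'s columns.
Matching on b.book_id = l.book_id. A NULL in a compared column never satisfies the condition.
Matched pairs: 11; unmatched l rows kept: 0.
Total: 11 rows.

11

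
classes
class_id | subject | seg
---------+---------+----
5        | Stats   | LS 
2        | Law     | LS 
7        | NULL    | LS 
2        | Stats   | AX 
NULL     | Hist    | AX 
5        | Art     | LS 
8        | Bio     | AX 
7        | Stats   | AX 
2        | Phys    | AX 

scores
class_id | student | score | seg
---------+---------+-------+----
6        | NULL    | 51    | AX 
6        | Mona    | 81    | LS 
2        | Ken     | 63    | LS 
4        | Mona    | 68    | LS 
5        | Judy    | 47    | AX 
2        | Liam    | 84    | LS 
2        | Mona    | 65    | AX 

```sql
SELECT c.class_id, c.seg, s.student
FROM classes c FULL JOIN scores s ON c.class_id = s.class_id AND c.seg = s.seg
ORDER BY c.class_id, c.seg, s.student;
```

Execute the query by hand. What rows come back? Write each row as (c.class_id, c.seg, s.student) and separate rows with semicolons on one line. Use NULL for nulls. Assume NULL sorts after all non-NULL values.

(2, AX, Mona); (2, AX, Mona); (2, LS, Ken); (2, LS, Liam); (5, LS, NULL); (5, LS, NULL); (7, AX, NULL); (7, LS, NULL); (8, AX, NULL); (NULL, AX, NULL); (NULL, NULL, Judy); (NULL, NULL, Mona); (NULL, NULL, Mona); (NULL, NULL, NULL)

FULL OUTER JOIN keeps every row from both sides; unmatched rows get NULL for the other side's columns.
Matching on c.class_id = s.class_id AND c.seg = s.seg. A NULL in a compared column never satisfies the condition.
- c (class_id=5, seg=LS) has no partner → padded with NULL.
- c (class_id=2, seg=LS) pairs with 2 row(s) of s.
- c (class_id=7, seg=LS) has no partner → padded with NULL.
- c (class_id=2, seg=AX) pairs with 1 row(s) of s.
- c (class_id=NULL, seg=AX) has no partner → padded with NULL.
- c (class_id=5, seg=LS) has no partner → padded with NULL.
- c (class_id=8, seg=AX) has no partner → padded with NULL.
- c (class_id=7, seg=AX) has no partner → padded with NULL.
- c (class_id=2, seg=AX) pairs with 1 row(s) of s.
- 4 row(s) from s found no c partner → padded with NULL.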